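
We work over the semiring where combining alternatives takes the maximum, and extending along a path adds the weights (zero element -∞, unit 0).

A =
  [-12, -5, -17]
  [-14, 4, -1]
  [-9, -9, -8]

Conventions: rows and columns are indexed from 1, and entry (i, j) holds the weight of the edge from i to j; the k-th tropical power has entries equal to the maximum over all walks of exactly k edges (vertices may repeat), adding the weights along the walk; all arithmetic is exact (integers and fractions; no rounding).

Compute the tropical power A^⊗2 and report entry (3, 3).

A^⊗2:
  [-19, -1, -6]
  [-10, 8, 3]
  [-17, -5, -10]
Key observation: the optimum is the walk 3->2->3, with weight (-9) + (-1) = -10.
Optimal value attained by: walk 3->2->3.
Answer: (A^⊗2)[3][3] = -10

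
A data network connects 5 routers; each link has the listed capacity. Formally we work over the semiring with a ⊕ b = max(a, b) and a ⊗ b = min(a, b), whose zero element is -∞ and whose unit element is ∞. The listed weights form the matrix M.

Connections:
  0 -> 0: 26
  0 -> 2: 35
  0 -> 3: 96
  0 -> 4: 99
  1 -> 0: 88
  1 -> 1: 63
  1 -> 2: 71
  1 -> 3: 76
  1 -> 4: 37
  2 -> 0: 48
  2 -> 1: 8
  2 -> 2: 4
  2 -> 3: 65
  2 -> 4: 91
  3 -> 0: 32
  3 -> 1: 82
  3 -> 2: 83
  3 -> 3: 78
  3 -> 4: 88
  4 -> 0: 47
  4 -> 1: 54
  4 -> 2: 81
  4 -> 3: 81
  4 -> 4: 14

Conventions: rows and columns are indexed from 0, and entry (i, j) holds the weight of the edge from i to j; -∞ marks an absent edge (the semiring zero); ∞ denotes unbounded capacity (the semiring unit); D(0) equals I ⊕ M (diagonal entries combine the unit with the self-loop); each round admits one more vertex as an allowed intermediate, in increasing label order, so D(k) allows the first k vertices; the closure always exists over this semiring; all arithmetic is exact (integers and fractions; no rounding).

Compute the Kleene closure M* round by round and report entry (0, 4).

D(0):
  [∞, -∞, 35, 96, 99]
  [88, ∞, 71, 76, 37]
  [48, 8, ∞, 65, 91]
  [32, 82, 83, ∞, 88]
  [47, 54, 81, 81, ∞]
D(1):
  [∞, -∞, 35, 96, 99]
  [88, ∞, 71, 88, 88]
  [48, 8, ∞, 65, 91]
  [32, 82, 83, ∞, 88]
  [47, 54, 81, 81, ∞]
D(2):
  [∞, -∞, 35, 96, 99]
  [88, ∞, 71, 88, 88]
  [48, 8, ∞, 65, 91]
  [82, 82, 83, ∞, 88]
  [54, 54, 81, 81, ∞]
D(3):
  [∞, 8, 35, 96, 99]
  [88, ∞, 71, 88, 88]
  [48, 8, ∞, 65, 91]
  [82, 82, 83, ∞, 88]
  [54, 54, 81, 81, ∞]
D(4):
  [∞, 82, 83, 96, 99]
  [88, ∞, 83, 88, 88]
  [65, 65, ∞, 65, 91]
  [82, 82, 83, ∞, 88]
  [81, 81, 81, 81, ∞]
D(5):
  [∞, 82, 83, 96, 99]
  [88, ∞, 83, 88, 88]
  [81, 81, ∞, 81, 91]
  [82, 82, 83, ∞, 88]
  [81, 81, 81, 81, ∞]
Answer: M*[0][4] = 99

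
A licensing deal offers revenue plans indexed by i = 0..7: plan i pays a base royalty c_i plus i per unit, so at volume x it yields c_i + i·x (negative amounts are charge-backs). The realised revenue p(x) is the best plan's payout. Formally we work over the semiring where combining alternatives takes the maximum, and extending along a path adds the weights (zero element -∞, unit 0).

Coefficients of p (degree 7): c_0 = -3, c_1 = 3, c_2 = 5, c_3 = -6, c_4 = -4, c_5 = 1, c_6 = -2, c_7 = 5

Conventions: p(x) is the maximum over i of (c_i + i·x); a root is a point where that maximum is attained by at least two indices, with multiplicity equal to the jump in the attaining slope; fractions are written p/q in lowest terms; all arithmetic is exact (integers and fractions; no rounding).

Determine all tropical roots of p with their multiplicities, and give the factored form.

hull edge (i=0, c=-3) to (i=1, c=3): slope 6, span 1
hull edge (i=1, c=3) to (i=2, c=5): slope 2, span 1
hull edge (i=2, c=5) to (i=7, c=5): slope 0, span 5
Factored form: p(x) = 5 ⊗ (x ⊕ (-6)) ⊗ (x ⊕ (-2)) ⊗ (x ⊕ 0) ⊗ (x ⊕ 0) ⊗ (x ⊕ 0) ⊗ (x ⊕ 0) ⊗ (x ⊕ 0)
Answer: roots = -6 (mult 1), -2 (mult 1), 0 (mult 5)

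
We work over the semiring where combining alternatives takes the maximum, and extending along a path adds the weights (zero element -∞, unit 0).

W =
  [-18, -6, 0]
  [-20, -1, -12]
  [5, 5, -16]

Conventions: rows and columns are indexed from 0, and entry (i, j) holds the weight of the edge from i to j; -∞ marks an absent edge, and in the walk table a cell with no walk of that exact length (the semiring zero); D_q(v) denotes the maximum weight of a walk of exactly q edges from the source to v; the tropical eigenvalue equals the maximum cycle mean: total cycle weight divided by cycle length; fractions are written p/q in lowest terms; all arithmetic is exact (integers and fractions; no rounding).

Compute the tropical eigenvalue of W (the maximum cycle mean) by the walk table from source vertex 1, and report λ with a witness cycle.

q=0: [-∞, 0, -∞]
q=1: [-20, -1, -12]
q=2: [-7, -2, -13]
q=3: [-8, -3, -7]
Optimal cycle mean attained by: cycle 0->2->0, total 0 + 5, length 2.
Answer: λ = 5/2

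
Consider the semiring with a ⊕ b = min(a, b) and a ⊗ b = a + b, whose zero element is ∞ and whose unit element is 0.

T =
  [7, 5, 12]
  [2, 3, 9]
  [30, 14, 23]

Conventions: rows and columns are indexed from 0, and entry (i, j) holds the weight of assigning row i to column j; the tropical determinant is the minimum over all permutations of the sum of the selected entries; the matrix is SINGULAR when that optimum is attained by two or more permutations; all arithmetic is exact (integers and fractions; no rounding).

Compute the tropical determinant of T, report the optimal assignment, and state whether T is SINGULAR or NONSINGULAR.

σ = (0, 1, 2): 7 + 3 + 23 = 33
σ = (0, 2, 1): 7 + 9 + 14 = 30
σ = (1, 0, 2): 5 + 2 + 23 = 30
σ = (1, 2, 0): 5 + 9 + 30 = 44
σ = (2, 0, 1): 12 + 2 + 14 = 28
σ = (2, 1, 0): 12 + 3 + 30 = 45
Optimal value attained by: σ = (2, 0, 1).
Answer: det⊕(T) = 28; verdict: NONSINGULAR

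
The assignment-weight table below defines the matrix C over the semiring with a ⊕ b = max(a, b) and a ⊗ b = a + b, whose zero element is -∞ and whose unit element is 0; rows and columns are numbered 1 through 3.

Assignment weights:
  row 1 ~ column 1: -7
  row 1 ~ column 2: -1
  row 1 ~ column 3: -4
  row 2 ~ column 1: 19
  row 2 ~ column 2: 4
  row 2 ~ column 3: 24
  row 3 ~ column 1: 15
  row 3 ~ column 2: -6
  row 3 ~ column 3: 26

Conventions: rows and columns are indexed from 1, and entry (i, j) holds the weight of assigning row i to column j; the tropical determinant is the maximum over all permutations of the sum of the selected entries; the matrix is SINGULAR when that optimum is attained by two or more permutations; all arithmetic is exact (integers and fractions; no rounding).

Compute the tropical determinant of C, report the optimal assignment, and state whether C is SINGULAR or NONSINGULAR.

σ = (1, 2, 3): (-7) + 4 + 26 = 23
σ = (1, 3, 2): (-7) + 24 + (-6) = 11
σ = (2, 1, 3): (-1) + 19 + 26 = 44
σ = (2, 3, 1): (-1) + 24 + 15 = 38
σ = (3, 1, 2): (-4) + 19 + (-6) = 9
σ = (3, 2, 1): (-4) + 4 + 15 = 15
Optimal value attained by: σ = (2, 1, 3).
Answer: det⊕(C) = 44; verdict: NONSINGULAR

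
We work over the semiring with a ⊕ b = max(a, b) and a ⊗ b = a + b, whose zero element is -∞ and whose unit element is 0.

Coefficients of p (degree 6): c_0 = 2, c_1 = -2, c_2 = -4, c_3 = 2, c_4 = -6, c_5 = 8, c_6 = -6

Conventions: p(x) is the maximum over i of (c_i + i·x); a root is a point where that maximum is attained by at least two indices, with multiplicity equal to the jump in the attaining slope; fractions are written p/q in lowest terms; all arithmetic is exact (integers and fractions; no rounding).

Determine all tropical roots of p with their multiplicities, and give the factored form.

hull edge (i=0, c=2) to (i=5, c=8): slope 6/5, span 5
hull edge (i=5, c=8) to (i=6, c=-6): slope -14, span 1
Factored form: p(x) = -6 ⊗ (x ⊕ (-6/5)) ⊗ (x ⊕ (-6/5)) ⊗ (x ⊕ (-6/5)) ⊗ (x ⊕ (-6/5)) ⊗ (x ⊕ (-6/5)) ⊗ (x ⊕ 14)
Answer: roots = -6/5 (mult 5), 14 (mult 1)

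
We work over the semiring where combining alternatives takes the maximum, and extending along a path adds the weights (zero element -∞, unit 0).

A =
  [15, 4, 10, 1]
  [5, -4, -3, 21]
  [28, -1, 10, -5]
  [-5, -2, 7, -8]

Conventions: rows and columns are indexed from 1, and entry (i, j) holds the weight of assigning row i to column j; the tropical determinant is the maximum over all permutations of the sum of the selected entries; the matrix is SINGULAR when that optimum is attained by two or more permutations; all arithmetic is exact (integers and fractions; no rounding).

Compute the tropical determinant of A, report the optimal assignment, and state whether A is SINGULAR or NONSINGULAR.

σ = (1, 2, 3, 4): 15 + (-4) + 10 + (-8) = 13
σ = (1, 2, 4, 3): 15 + (-4) + (-5) + 7 = 13
σ = (1, 3, 2, 4): 15 + (-3) + (-1) + (-8) = 3
σ = (1, 3, 4, 2): 15 + (-3) + (-5) + (-2) = 5
σ = (1, 4, 2, 3): 15 + 21 + (-1) + 7 = 42
σ = (1, 4, 3, 2): 15 + 21 + 10 + (-2) = 44
σ = (2, 1, 3, 4): 4 + 5 + 10 + (-8) = 11
σ = (2, 1, 4, 3): 4 + 5 + (-5) + 7 = 11
σ = (2, 3, 1, 4): 4 + (-3) + 28 + (-8) = 21
σ = (2, 3, 4, 1): 4 + (-3) + (-5) + (-5) = -9
σ = (2, 4, 1, 3): 4 + 21 + 28 + 7 = 60
σ = (2, 4, 3, 1): 4 + 21 + 10 + (-5) = 30
σ = (3, 1, 2, 4): 10 + 5 + (-1) + (-8) = 6
σ = (3, 1, 4, 2): 10 + 5 + (-5) + (-2) = 8
σ = (3, 2, 1, 4): 10 + (-4) + 28 + (-8) = 26
σ = (3, 2, 4, 1): 10 + (-4) + (-5) + (-5) = -4
σ = (3, 4, 1, 2): 10 + 21 + 28 + (-2) = 57
σ = (3, 4, 2, 1): 10 + 21 + (-1) + (-5) = 25
σ = (4, 1, 2, 3): 1 + 5 + (-1) + 7 = 12
σ = (4, 1, 3, 2): 1 + 5 + 10 + (-2) = 14
σ = (4, 2, 1, 3): 1 + (-4) + 28 + 7 = 32
σ = (4, 2, 3, 1): 1 + (-4) + 10 + (-5) = 2
σ = (4, 3, 1, 2): 1 + (-3) + 28 + (-2) = 24
σ = (4, 3, 2, 1): 1 + (-3) + (-1) + (-5) = -8
Optimal value attained by: σ = (2, 4, 1, 3).
Answer: det⊕(A) = 60; verdict: NONSINGULAR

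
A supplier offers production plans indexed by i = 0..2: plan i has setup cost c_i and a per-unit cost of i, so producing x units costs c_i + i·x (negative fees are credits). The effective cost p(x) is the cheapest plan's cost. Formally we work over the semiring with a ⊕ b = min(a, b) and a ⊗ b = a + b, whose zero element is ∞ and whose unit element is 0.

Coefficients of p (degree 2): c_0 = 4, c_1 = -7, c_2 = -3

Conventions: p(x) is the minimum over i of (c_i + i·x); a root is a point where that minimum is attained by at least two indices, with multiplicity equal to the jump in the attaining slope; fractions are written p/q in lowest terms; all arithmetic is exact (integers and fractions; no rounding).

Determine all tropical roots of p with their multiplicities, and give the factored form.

hull edge (i=0, c=4) to (i=1, c=-7): slope -11, span 1
hull edge (i=1, c=-7) to (i=2, c=-3): slope 4, span 1
Factored form: p(x) = -3 ⊗ (x ⊕ (-4)) ⊗ (x ⊕ 11)
Answer: roots = -4 (mult 1), 11 (mult 1)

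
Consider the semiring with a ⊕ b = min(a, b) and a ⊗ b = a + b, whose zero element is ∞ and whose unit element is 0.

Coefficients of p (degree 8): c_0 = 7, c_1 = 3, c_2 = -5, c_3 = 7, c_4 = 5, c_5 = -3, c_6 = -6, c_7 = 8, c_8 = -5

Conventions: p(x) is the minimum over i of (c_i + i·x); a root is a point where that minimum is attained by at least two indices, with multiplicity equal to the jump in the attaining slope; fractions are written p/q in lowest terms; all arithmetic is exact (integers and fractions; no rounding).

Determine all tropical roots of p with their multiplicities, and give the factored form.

hull edge (i=0, c=7) to (i=2, c=-5): slope -6, span 2
hull edge (i=2, c=-5) to (i=6, c=-6): slope -1/4, span 4
hull edge (i=6, c=-6) to (i=8, c=-5): slope 1/2, span 2
Factored form: p(x) = -5 ⊗ (x ⊕ (-1/2)) ⊗ (x ⊕ (-1/2)) ⊗ (x ⊕ 1/4) ⊗ (x ⊕ 1/4) ⊗ (x ⊕ 1/4) ⊗ (x ⊕ 1/4) ⊗ (x ⊕ 6) ⊗ (x ⊕ 6)
Answer: roots = -1/2 (mult 2), 1/4 (mult 4), 6 (mult 2)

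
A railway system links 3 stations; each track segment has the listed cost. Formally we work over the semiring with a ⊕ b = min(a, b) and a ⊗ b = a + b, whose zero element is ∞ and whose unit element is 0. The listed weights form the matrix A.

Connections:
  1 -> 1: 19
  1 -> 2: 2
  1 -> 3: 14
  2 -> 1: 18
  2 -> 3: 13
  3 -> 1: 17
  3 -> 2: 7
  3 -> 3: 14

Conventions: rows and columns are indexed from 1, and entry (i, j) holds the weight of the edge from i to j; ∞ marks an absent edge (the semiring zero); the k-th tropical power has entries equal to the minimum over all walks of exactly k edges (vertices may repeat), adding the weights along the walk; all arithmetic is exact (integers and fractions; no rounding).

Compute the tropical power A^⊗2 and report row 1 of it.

A^⊗2:
  [20, 21, 15]
  [30, 20, 27]
  [25, 19, 20]
Answer: row 1 of A^⊗2 = [20, 21, 15]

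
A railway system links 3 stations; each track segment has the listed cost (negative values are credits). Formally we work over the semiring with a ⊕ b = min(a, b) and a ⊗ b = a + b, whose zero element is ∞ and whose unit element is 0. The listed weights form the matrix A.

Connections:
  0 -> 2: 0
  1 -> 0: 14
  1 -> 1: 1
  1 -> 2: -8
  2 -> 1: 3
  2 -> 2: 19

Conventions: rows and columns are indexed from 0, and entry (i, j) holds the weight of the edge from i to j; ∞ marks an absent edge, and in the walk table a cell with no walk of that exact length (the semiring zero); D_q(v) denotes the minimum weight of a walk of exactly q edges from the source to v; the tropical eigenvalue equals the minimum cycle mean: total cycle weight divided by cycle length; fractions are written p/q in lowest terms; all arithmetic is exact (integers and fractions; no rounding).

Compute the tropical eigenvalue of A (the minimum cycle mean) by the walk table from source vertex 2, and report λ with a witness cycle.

q=0: [∞, ∞, 0]
q=1: [∞, 3, 19]
q=2: [17, 4, -5]
q=3: [18, -2, -4]
Optimal cycle mean attained by: cycle 1->2->1, total (-8) + 3, length 2.
Answer: λ = -5/2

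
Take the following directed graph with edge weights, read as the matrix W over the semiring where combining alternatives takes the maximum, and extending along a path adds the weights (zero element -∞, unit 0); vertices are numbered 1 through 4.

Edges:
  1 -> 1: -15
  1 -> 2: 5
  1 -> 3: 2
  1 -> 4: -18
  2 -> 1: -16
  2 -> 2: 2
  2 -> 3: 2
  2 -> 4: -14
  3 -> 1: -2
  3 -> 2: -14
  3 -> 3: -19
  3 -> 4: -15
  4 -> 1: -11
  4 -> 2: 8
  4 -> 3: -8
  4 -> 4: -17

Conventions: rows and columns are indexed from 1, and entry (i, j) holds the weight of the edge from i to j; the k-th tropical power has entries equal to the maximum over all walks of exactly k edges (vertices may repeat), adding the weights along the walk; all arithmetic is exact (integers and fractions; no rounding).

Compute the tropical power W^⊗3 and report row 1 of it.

W^⊗2:
  [0, 7, 7, -9]
  [0, 4, 4, -12]
  [-17, 3, 0, -20]
  [-8, 10, 10, -6]
W^⊗3:
  [5, 9, 9, -7]
  [2, 6, 6, -10]
  [-2, 5, 5, -11]
  [8, 12, 12, -4]
Answer: row 1 of W^⊗3 = [5, 9, 9, -7]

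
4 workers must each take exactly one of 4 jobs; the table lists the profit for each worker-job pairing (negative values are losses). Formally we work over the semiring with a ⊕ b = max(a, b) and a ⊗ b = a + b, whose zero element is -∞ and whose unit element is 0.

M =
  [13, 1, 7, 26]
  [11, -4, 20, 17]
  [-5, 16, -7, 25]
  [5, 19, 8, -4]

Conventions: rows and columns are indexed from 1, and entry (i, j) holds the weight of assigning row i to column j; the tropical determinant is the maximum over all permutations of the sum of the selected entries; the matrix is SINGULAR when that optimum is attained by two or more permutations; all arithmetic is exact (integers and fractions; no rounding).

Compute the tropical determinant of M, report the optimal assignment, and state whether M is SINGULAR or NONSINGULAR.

σ = (1, 2, 3, 4): 13 + (-4) + (-7) + (-4) = -2
σ = (1, 2, 4, 3): 13 + (-4) + 25 + 8 = 42
σ = (1, 3, 2, 4): 13 + 20 + 16 + (-4) = 45
σ = (1, 3, 4, 2): 13 + 20 + 25 + 19 = 77
σ = (1, 4, 2, 3): 13 + 17 + 16 + 8 = 54
σ = (1, 4, 3, 2): 13 + 17 + (-7) + 19 = 42
σ = (2, 1, 3, 4): 1 + 11 + (-7) + (-4) = 1
σ = (2, 1, 4, 3): 1 + 11 + 25 + 8 = 45
σ = (2, 3, 1, 4): 1 + 20 + (-5) + (-4) = 12
σ = (2, 3, 4, 1): 1 + 20 + 25 + 5 = 51
σ = (2, 4, 1, 3): 1 + 17 + (-5) + 8 = 21
σ = (2, 4, 3, 1): 1 + 17 + (-7) + 5 = 16
σ = (3, 1, 2, 4): 7 + 11 + 16 + (-4) = 30
σ = (3, 1, 4, 2): 7 + 11 + 25 + 19 = 62
σ = (3, 2, 1, 4): 7 + (-4) + (-5) + (-4) = -6
σ = (3, 2, 4, 1): 7 + (-4) + 25 + 5 = 33
σ = (3, 4, 1, 2): 7 + 17 + (-5) + 19 = 38
σ = (3, 4, 2, 1): 7 + 17 + 16 + 5 = 45
σ = (4, 1, 2, 3): 26 + 11 + 16 + 8 = 61
σ = (4, 1, 3, 2): 26 + 11 + (-7) + 19 = 49
σ = (4, 2, 1, 3): 26 + (-4) + (-5) + 8 = 25
σ = (4, 2, 3, 1): 26 + (-4) + (-7) + 5 = 20
σ = (4, 3, 1, 2): 26 + 20 + (-5) + 19 = 60
σ = (4, 3, 2, 1): 26 + 20 + 16 + 5 = 67
Optimal value attained by: σ = (1, 3, 4, 2).
Answer: det⊕(M) = 77; verdict: NONSINGULAR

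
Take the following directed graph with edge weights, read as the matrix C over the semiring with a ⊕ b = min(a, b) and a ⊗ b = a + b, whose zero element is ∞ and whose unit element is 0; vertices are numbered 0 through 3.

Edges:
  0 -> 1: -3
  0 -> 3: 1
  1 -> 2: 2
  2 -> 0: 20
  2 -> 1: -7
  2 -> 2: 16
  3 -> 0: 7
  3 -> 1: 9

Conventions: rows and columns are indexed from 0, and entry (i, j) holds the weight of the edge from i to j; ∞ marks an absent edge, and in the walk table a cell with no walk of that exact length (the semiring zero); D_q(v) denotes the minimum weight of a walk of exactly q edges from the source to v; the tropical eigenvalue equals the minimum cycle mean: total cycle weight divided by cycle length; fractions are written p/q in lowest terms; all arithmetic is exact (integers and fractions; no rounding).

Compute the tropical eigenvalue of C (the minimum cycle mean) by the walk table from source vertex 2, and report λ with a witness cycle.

q=0: [∞, ∞, 0, ∞]
q=1: [20, -7, 16, ∞]
q=2: [36, 9, -5, 21]
q=3: [15, -12, 11, 37]
q=4: [31, 4, -10, 16]
Optimal cycle mean attained by: cycle 1->2->1, total 2 + (-7), length 2.
Answer: λ = -5/2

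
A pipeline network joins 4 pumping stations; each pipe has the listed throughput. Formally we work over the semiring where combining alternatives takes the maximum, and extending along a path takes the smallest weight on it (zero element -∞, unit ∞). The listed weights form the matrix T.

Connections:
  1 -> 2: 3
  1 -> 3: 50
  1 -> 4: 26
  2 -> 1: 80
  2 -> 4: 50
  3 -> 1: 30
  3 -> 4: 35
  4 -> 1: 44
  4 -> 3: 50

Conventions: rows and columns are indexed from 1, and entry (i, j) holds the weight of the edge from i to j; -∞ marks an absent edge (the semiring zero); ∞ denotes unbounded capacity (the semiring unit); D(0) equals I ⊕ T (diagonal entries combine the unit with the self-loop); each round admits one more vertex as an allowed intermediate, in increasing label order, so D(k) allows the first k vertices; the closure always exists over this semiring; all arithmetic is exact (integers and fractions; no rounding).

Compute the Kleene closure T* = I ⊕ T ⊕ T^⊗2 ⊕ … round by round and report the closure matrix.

D(0):
  [∞, 3, 50, 26]
  [80, ∞, -∞, 50]
  [30, -∞, ∞, 35]
  [44, -∞, 50, ∞]
D(1):
  [∞, 3, 50, 26]
  [80, ∞, 50, 50]
  [30, 3, ∞, 35]
  [44, 3, 50, ∞]
D(2):
  [∞, 3, 50, 26]
  [80, ∞, 50, 50]
  [30, 3, ∞, 35]
  [44, 3, 50, ∞]
D(3):
  [∞, 3, 50, 35]
  [80, ∞, 50, 50]
  [30, 3, ∞, 35]
  [44, 3, 50, ∞]
D(4):
  [∞, 3, 50, 35]
  [80, ∞, 50, 50]
  [35, 3, ∞, 35]
  [44, 3, 50, ∞]
Answer: T* = [[∞, 3, 50, 35], [80, ∞, 50, 50], [35, 3, ∞, 35], [44, 3, 50, ∞]]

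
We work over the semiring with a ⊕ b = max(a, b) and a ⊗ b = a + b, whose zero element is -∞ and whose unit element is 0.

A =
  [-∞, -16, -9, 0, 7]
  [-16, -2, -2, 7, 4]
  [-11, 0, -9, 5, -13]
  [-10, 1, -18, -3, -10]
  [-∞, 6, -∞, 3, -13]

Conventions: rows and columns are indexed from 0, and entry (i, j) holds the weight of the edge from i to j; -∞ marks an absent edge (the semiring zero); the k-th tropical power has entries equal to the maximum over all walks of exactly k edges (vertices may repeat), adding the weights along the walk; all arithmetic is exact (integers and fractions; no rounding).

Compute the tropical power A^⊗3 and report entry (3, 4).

A^⊗2:
  [-10, 13, -18, 10, -6]
  [-3, 10, -4, 7, 2]
  [-5, 6, -2, 7, 4]
  [-13, -1, -1, 8, 5]
  [-7, 4, 4, 13, 10]
A^⊗3:
  [0, 11, 11, 20, 17]
  [-3, 8, 8, 17, 14]
  [-3, 10, 4, 13, 10]
  [-2, 11, -3, 8, 3]
  [3, 16, 2, 13, 8]
Key observation: the optimum is the walk 3->1->1->4, with weight 1 + (-2) + 4 = 3.
Optimal value attained by: walk 3->1->1->4.
Answer: (A^⊗3)[3][4] = 3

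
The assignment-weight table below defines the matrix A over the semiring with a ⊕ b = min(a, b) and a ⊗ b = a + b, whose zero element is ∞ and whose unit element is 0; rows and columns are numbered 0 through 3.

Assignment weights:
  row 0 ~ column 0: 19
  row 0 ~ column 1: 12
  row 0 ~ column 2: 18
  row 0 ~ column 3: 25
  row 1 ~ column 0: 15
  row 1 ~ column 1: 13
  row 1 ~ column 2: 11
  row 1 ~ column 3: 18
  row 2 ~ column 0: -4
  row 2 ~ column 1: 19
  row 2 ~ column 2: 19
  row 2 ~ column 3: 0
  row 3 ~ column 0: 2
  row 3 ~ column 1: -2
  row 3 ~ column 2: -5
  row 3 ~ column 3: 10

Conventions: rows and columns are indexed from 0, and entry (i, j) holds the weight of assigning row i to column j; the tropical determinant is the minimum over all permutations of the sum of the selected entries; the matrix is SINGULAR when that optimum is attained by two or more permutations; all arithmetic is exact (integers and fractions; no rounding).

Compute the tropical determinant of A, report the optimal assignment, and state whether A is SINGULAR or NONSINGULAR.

σ = (0, 1, 2, 3): 19 + 13 + 19 + 10 = 61
σ = (0, 1, 3, 2): 19 + 13 + 0 + (-5) = 27
σ = (0, 2, 1, 3): 19 + 11 + 19 + 10 = 59
σ = (0, 2, 3, 1): 19 + 11 + 0 + (-2) = 28
σ = (0, 3, 1, 2): 19 + 18 + 19 + (-5) = 51
σ = (0, 3, 2, 1): 19 + 18 + 19 + (-2) = 54
σ = (1, 0, 2, 3): 12 + 15 + 19 + 10 = 56
σ = (1, 0, 3, 2): 12 + 15 + 0 + (-5) = 22
σ = (1, 2, 0, 3): 12 + 11 + (-4) + 10 = 29
σ = (1, 2, 3, 0): 12 + 11 + 0 + 2 = 25
σ = (1, 3, 0, 2): 12 + 18 + (-4) + (-5) = 21
σ = (1, 3, 2, 0): 12 + 18 + 19 + 2 = 51
σ = (2, 0, 1, 3): 18 + 15 + 19 + 10 = 62
σ = (2, 0, 3, 1): 18 + 15 + 0 + (-2) = 31
σ = (2, 1, 0, 3): 18 + 13 + (-4) + 10 = 37
σ = (2, 1, 3, 0): 18 + 13 + 0 + 2 = 33
σ = (2, 3, 0, 1): 18 + 18 + (-4) + (-2) = 30
σ = (2, 3, 1, 0): 18 + 18 + 19 + 2 = 57
σ = (3, 0, 1, 2): 25 + 15 + 19 + (-5) = 54
σ = (3, 0, 2, 1): 25 + 15 + 19 + (-2) = 57
σ = (3, 1, 0, 2): 25 + 13 + (-4) + (-5) = 29
σ = (3, 1, 2, 0): 25 + 13 + 19 + 2 = 59
σ = (3, 2, 0, 1): 25 + 11 + (-4) + (-2) = 30
σ = (3, 2, 1, 0): 25 + 11 + 19 + 2 = 57
Optimal value attained by: σ = (1, 3, 0, 2).
Answer: det⊕(A) = 21; verdict: NONSINGULAR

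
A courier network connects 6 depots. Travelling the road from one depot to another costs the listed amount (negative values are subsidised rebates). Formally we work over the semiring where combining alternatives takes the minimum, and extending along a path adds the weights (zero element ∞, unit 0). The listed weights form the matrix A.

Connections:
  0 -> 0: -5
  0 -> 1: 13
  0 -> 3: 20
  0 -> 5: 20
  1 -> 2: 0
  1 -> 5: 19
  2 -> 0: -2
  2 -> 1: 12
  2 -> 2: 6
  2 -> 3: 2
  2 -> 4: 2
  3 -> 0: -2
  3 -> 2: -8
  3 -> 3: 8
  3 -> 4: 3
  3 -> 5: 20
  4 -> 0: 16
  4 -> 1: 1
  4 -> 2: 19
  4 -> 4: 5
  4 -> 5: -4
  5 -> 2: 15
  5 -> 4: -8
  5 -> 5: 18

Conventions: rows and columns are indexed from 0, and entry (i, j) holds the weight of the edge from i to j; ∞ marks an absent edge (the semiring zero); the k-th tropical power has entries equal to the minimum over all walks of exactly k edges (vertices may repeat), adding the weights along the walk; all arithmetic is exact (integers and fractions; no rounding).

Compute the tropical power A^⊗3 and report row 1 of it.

A^⊗2:
  [-10, 8, 12, 15, 12, 15]
  [-2, 12, 6, 2, 2, 37]
  [-7, 3, -6, 8, 5, -2]
  [-10, 4, -2, -6, -6, -1]
  [11, 6, 1, 21, -12, 1]
  [8, -7, 11, 17, -3, -12]
A^⊗3:
  [-15, 3, 7, 10, 7, 8]
  [-7, 3, -6, 8, 5, -2]
  [-12, 6, 0, -4, -10, 1]
  [-15, -5, -14, 0, -9, -10]
  [-1, -11, 6, 3, -7, -16]
  [3, -2, -7, 13, -20, -7]
Answer: row 1 of A^⊗3 = [-7, 3, -6, 8, 5, -2]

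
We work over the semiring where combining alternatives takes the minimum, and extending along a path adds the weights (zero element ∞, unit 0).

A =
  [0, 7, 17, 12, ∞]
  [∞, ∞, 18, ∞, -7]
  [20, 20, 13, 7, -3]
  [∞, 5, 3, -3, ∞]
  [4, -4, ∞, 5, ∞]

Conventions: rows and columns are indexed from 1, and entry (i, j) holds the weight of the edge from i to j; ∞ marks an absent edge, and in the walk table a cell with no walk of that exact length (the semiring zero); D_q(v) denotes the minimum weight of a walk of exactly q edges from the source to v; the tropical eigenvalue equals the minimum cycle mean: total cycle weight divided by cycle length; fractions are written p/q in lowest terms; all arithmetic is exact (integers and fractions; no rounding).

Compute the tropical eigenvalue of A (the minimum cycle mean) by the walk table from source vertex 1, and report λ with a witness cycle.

q=0: [0, ∞, ∞, ∞, ∞]
q=1: [0, 7, 17, 12, ∞]
q=2: [0, 7, 15, 9, 0]
q=3: [0, -4, 12, 5, 0]
q=4: [0, -4, 8, 2, -11]
q=5: [-7, -15, 5, -6, -11]
Optimal cycle mean attained by: cycle 2->5->2, total (-7) + (-4), length 2.
Answer: λ = -11/2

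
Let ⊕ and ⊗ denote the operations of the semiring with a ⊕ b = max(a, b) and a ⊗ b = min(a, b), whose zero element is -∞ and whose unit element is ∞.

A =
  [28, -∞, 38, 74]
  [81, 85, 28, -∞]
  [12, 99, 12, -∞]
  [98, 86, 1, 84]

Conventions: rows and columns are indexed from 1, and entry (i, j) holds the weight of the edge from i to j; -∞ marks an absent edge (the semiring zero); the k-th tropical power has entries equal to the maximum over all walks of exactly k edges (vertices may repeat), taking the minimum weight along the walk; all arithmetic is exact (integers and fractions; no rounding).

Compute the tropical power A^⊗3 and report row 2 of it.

A^⊗2:
  [74, 74, 28, 74]
  [81, 85, 38, 74]
  [81, 85, 28, 12]
  [84, 85, 38, 84]
A^⊗3:
  [74, 74, 38, 74]
  [81, 85, 38, 74]
  [81, 85, 38, 74]
  [84, 85, 38, 84]
Answer: row 2 of A^⊗3 = [81, 85, 38, 74]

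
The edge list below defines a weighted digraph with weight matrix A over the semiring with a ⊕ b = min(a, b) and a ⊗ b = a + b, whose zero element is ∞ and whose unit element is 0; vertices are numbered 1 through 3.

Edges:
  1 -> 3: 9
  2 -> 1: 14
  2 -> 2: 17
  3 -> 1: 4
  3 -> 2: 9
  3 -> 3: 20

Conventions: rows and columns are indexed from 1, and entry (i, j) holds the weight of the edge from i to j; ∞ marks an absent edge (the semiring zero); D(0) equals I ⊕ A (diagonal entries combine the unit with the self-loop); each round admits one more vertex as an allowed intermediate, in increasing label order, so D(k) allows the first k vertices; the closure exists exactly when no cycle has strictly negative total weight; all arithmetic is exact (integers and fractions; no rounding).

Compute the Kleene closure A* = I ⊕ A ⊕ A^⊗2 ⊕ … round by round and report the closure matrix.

D(0):
  [0, ∞, 9]
  [14, 0, ∞]
  [4, 9, 0]
D(1):
  [0, ∞, 9]
  [14, 0, 23]
  [4, 9, 0]
D(2):
  [0, ∞, 9]
  [14, 0, 23]
  [4, 9, 0]
D(3):
  [0, 18, 9]
  [14, 0, 23]
  [4, 9, 0]
Answer: A* = [[0, 18, 9], [14, 0, 23], [4, 9, 0]]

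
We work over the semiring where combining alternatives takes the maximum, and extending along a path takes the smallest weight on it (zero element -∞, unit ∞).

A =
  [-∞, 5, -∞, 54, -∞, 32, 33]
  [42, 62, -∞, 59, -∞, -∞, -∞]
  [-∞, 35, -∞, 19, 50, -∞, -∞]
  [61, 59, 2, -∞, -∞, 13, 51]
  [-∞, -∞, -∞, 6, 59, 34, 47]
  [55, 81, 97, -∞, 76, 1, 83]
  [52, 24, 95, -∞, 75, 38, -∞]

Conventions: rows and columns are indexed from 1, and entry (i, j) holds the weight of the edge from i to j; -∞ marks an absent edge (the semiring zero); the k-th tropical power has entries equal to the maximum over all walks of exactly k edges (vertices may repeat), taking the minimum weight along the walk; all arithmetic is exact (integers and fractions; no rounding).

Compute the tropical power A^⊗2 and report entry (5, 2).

A^⊗2:
  [54, 54, 33, 5, 33, 33, 51]
  [59, 62, 2, 59, -∞, 32, 51]
  [35, 35, 2, 35, 50, 34, 47]
  [51, 59, 51, 59, 51, 38, 33]
  [47, 34, 47, 6, 59, 38, 47]
  [52, 62, 83, 59, 75, 38, 47]
  [38, 38, 38, 52, 59, 34, 47]
Key observation: the optimum is the walk 5->6->2, with weight 34 min 81 = 34.
Optimal value attained by: walk 5->6->2.
Answer: (A^⊗2)[5][2] = 34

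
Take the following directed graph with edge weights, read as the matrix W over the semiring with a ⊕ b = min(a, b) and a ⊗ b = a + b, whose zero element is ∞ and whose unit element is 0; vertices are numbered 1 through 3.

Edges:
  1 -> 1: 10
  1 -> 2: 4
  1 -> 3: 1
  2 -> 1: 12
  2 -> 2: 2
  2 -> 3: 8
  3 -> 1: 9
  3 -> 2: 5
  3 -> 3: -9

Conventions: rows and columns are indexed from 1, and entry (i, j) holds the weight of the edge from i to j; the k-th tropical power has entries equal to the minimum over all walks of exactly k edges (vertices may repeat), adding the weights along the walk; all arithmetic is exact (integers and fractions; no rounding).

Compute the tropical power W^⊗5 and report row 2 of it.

W^⊗2:
  [10, 6, -8]
  [14, 4, -1]
  [0, -4, -18]
W^⊗3:
  [1, -3, -17]
  [8, 4, -10]
  [-9, -13, -27]
W^⊗4:
  [-8, -12, -26]
  [-1, -5, -19]
  [-18, -22, -36]
W^⊗5:
  [-17, -21, -35]
  [-10, -14, -28]
  [-27, -31, -45]
Answer: row 2 of W^⊗5 = [-10, -14, -28]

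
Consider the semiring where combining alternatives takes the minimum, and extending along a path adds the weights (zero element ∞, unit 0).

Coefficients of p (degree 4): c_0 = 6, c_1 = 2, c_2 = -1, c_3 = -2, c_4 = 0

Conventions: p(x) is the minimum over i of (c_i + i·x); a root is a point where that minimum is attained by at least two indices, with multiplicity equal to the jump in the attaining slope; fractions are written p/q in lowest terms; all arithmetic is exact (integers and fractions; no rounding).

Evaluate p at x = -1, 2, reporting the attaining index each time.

p(-1) = min(6+0·(-1)=6, 2+1·(-1)=1, -1+2·(-1)=-3, -2+3·(-1)=-5, 0+4·(-1)=-4) = -5 (attained by i=3)
p(2) = min(6+0·2=6, 2+1·2=4, -1+2·2=3, -2+3·2=4, 0+4·2=8) = 3 (attained by i=2)
Answer: p(-1) = -5; p(2) = 3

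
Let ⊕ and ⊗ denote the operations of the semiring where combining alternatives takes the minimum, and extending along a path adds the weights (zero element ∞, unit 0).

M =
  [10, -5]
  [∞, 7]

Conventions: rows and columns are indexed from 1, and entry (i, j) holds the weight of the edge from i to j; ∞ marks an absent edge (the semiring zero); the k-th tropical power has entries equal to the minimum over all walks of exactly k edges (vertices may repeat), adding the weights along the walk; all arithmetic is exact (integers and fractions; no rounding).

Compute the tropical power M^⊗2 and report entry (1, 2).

M^⊗2:
  [20, 2]
  [∞, 14]
Key observation: the optimum is the walk 1->2->2, with weight (-5) + 7 = 2.
Optimal value attained by: walk 1->2->2.
Answer: (M^⊗2)[1][2] = 2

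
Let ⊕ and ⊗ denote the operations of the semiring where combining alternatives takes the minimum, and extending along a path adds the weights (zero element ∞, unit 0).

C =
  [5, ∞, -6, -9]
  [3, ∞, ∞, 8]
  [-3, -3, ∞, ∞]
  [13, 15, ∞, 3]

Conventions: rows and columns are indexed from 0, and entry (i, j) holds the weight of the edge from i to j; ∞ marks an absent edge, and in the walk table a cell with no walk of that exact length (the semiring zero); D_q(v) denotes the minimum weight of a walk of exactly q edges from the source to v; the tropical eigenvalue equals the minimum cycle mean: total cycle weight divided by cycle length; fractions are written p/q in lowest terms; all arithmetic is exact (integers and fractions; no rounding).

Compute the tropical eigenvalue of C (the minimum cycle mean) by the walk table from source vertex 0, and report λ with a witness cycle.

q=0: [0, ∞, ∞, ∞]
q=1: [5, ∞, -6, -9]
q=2: [-9, -9, -1, -6]
q=3: [-6, -4, -15, -18]
q=4: [-18, -18, -12, -15]
Optimal cycle mean attained by: cycle 0->2->0, total (-6) + (-3), length 2.
Answer: λ = -9/2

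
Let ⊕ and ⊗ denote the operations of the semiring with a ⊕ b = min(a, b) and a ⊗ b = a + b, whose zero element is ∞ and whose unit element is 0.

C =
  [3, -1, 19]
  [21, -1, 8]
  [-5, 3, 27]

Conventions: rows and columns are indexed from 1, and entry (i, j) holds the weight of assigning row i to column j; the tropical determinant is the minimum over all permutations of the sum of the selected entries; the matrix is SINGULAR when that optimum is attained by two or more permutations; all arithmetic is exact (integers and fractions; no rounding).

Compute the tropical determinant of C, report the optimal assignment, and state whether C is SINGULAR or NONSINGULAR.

σ = (1, 2, 3): 3 + (-1) + 27 = 29
σ = (1, 3, 2): 3 + 8 + 3 = 14
σ = (2, 1, 3): (-1) + 21 + 27 = 47
σ = (2, 3, 1): (-1) + 8 + (-5) = 2
σ = (3, 1, 2): 19 + 21 + 3 = 43
σ = (3, 2, 1): 19 + (-1) + (-5) = 13
Optimal value attained by: σ = (2, 3, 1).
Answer: det⊕(C) = 2; verdict: NONSINGULAR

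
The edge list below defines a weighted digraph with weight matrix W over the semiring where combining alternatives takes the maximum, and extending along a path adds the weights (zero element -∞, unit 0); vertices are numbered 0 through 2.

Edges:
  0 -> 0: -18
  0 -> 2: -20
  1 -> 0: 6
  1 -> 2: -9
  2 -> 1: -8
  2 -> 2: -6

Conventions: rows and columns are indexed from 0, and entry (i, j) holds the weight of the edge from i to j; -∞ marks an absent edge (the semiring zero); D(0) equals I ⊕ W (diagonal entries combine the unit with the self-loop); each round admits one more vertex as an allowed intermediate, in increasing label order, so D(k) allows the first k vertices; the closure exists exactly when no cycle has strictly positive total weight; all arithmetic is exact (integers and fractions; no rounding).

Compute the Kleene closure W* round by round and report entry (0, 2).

D(0):
  [0, -∞, -20]
  [6, 0, -9]
  [-∞, -8, 0]
D(1):
  [0, -∞, -20]
  [6, 0, -9]
  [-∞, -8, 0]
D(2):
  [0, -∞, -20]
  [6, 0, -9]
  [-2, -8, 0]
D(3):
  [0, -28, -20]
  [6, 0, -9]
  [-2, -8, 0]
Answer: W*[0][2] = -20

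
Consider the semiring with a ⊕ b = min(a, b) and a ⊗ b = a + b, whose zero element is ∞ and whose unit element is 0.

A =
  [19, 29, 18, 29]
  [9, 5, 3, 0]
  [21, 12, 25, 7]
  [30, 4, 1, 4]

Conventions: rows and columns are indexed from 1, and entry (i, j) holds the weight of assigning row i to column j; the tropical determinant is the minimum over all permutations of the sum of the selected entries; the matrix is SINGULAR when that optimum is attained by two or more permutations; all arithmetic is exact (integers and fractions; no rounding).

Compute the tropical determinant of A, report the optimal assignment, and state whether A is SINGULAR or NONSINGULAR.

σ = (1, 2, 3, 4): 19 + 5 + 25 + 4 = 53
σ = (1, 2, 4, 3): 19 + 5 + 7 + 1 = 32
σ = (1, 3, 2, 4): 19 + 3 + 12 + 4 = 38
σ = (1, 3, 4, 2): 19 + 3 + 7 + 4 = 33
σ = (1, 4, 2, 3): 19 + 0 + 12 + 1 = 32
σ = (1, 4, 3, 2): 19 + 0 + 25 + 4 = 48
σ = (2, 1, 3, 4): 29 + 9 + 25 + 4 = 67
σ = (2, 1, 4, 3): 29 + 9 + 7 + 1 = 46
σ = (2, 3, 1, 4): 29 + 3 + 21 + 4 = 57
σ = (2, 3, 4, 1): 29 + 3 + 7 + 30 = 69
σ = (2, 4, 1, 3): 29 + 0 + 21 + 1 = 51
σ = (2, 4, 3, 1): 29 + 0 + 25 + 30 = 84
σ = (3, 1, 2, 4): 18 + 9 + 12 + 4 = 43
σ = (3, 1, 4, 2): 18 + 9 + 7 + 4 = 38
σ = (3, 2, 1, 4): 18 + 5 + 21 + 4 = 48
σ = (3, 2, 4, 1): 18 + 5 + 7 + 30 = 60
σ = (3, 4, 1, 2): 18 + 0 + 21 + 4 = 43
σ = (3, 4, 2, 1): 18 + 0 + 12 + 30 = 60
σ = (4, 1, 2, 3): 29 + 9 + 12 + 1 = 51
σ = (4, 1, 3, 2): 29 + 9 + 25 + 4 = 67
σ = (4, 2, 1, 3): 29 + 5 + 21 + 1 = 56
σ = (4, 2, 3, 1): 29 + 5 + 25 + 30 = 89
σ = (4, 3, 1, 2): 29 + 3 + 21 + 4 = 57
σ = (4, 3, 2, 1): 29 + 3 + 12 + 30 = 74
Optimal value attained by: σ = (1, 2, 4, 3).
Answer: det⊕(A) = 32; verdict: SINGULAR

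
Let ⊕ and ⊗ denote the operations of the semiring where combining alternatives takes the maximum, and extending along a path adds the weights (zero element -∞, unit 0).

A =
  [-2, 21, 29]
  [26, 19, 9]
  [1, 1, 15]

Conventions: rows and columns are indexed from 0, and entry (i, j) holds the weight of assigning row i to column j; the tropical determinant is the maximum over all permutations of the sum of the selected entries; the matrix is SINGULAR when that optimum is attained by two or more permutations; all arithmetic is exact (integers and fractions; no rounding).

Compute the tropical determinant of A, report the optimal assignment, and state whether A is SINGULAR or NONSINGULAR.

σ = (0, 1, 2): (-2) + 19 + 15 = 32
σ = (0, 2, 1): (-2) + 9 + 1 = 8
σ = (1, 0, 2): 21 + 26 + 15 = 62
σ = (1, 2, 0): 21 + 9 + 1 = 31
σ = (2, 0, 1): 29 + 26 + 1 = 56
σ = (2, 1, 0): 29 + 19 + 1 = 49
Optimal value attained by: σ = (1, 0, 2).
Answer: det⊕(A) = 62; verdict: NONSINGULAR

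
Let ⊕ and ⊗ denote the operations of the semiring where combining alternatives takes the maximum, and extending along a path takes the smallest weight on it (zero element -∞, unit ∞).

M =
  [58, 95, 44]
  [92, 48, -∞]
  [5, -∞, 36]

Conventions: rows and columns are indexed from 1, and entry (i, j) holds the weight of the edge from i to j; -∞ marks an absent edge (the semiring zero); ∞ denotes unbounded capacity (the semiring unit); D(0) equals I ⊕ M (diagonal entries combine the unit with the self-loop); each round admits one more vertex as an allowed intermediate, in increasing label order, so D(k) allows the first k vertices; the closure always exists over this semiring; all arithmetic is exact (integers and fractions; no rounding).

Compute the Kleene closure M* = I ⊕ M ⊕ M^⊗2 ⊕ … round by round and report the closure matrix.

D(0):
  [∞, 95, 44]
  [92, ∞, -∞]
  [5, -∞, ∞]
D(1):
  [∞, 95, 44]
  [92, ∞, 44]
  [5, 5, ∞]
D(2):
  [∞, 95, 44]
  [92, ∞, 44]
  [5, 5, ∞]
D(3):
  [∞, 95, 44]
  [92, ∞, 44]
  [5, 5, ∞]
Answer: M* = [[∞, 95, 44], [92, ∞, 44], [5, 5, ∞]]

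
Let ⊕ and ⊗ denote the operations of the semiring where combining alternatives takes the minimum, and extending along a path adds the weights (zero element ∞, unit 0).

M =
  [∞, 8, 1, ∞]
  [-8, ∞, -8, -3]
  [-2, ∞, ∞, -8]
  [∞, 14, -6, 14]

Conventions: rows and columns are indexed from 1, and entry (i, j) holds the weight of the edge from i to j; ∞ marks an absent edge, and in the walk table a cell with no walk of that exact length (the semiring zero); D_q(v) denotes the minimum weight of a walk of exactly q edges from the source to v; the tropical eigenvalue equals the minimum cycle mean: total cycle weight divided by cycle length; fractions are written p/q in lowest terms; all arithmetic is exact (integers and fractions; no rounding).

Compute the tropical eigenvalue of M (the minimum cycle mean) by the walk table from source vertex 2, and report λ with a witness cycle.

q=0: [∞, 0, ∞, ∞]
q=1: [-8, ∞, -8, -3]
q=2: [-10, 0, -9, -16]
q=3: [-11, -2, -22, -17]
q=4: [-24, -3, -23, -30]
Optimal cycle mean attained by: cycle 3->4->3, total (-8) + (-6), length 2.
Answer: λ = -7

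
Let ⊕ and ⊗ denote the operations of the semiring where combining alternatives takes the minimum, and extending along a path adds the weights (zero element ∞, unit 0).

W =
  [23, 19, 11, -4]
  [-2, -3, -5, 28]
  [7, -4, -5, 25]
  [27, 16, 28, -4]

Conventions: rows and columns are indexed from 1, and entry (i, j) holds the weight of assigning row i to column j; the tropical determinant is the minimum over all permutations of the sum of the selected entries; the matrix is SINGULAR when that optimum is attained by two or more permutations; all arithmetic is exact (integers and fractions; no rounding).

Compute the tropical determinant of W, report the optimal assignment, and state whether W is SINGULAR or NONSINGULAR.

σ = (1, 2, 3, 4): 23 + (-3) + (-5) + (-4) = 11
σ = (1, 2, 4, 3): 23 + (-3) + 25 + 28 = 73
σ = (1, 3, 2, 4): 23 + (-5) + (-4) + (-4) = 10
σ = (1, 3, 4, 2): 23 + (-5) + 25 + 16 = 59
σ = (1, 4, 2, 3): 23 + 28 + (-4) + 28 = 75
σ = (1, 4, 3, 2): 23 + 28 + (-5) + 16 = 62
σ = (2, 1, 3, 4): 19 + (-2) + (-5) + (-4) = 8
σ = (2, 1, 4, 3): 19 + (-2) + 25 + 28 = 70
σ = (2, 3, 1, 4): 19 + (-5) + 7 + (-4) = 17
σ = (2, 3, 4, 1): 19 + (-5) + 25 + 27 = 66
σ = (2, 4, 1, 3): 19 + 28 + 7 + 28 = 82
σ = (2, 4, 3, 1): 19 + 28 + (-5) + 27 = 69
σ = (3, 1, 2, 4): 11 + (-2) + (-4) + (-4) = 1
σ = (3, 1, 4, 2): 11 + (-2) + 25 + 16 = 50
σ = (3, 2, 1, 4): 11 + (-3) + 7 + (-4) = 11
σ = (3, 2, 4, 1): 11 + (-3) + 25 + 27 = 60
σ = (3, 4, 1, 2): 11 + 28 + 7 + 16 = 62
σ = (3, 4, 2, 1): 11 + 28 + (-4) + 27 = 62
σ = (4, 1, 2, 3): (-4) + (-2) + (-4) + 28 = 18
σ = (4, 1, 3, 2): (-4) + (-2) + (-5) + 16 = 5
σ = (4, 2, 1, 3): (-4) + (-3) + 7 + 28 = 28
σ = (4, 2, 3, 1): (-4) + (-3) + (-5) + 27 = 15
σ = (4, 3, 1, 2): (-4) + (-5) + 7 + 16 = 14
σ = (4, 3, 2, 1): (-4) + (-5) + (-4) + 27 = 14
Optimal value attained by: σ = (3, 1, 2, 4).
Answer: det⊕(W) = 1; verdict: NONSINGULAR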